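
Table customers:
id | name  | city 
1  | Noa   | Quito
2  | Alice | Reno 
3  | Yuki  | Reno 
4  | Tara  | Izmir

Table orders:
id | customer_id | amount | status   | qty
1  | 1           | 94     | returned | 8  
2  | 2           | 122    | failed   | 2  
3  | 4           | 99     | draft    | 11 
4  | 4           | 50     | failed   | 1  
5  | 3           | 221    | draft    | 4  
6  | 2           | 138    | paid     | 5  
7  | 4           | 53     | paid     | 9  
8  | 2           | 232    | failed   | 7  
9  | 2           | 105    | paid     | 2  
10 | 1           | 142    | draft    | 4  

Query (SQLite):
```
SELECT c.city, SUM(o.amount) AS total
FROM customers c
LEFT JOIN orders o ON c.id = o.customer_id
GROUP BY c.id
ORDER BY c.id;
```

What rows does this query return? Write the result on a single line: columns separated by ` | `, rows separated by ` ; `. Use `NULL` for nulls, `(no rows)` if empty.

LEFT JOIN keeps every customers row; unmatched ones get NULL for orders columns.
Group by customers.id and compute SUM(o.amount). SUM over an all-NULL group is NULL.
  1: ids {1, 10} → SUM(o.amount)=236
  2: ids {2, 6, 8, 9} → SUM(o.amount)=597
  3: ids {5} → SUM(o.amount)=221
  4: ids {3, 4, 7} → SUM(o.amount)=202

Quito | 236 ; Reno | 597 ; Reno | 221 ; Izmir | 202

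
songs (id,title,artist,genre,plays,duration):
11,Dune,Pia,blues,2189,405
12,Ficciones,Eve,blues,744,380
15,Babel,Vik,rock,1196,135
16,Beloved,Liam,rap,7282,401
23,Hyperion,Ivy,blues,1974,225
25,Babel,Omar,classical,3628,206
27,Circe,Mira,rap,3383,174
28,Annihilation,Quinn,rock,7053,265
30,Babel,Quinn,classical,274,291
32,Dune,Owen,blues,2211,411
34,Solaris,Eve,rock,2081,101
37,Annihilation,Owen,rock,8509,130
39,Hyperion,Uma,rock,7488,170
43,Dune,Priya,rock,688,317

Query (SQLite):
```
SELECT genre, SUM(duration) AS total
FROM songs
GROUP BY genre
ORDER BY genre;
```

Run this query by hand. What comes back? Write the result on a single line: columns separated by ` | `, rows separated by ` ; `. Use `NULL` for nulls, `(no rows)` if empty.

Partition songs by genre; compute SUM(duration) within each group.
  blues: ids {11, 12, 23, 32} → SUM(duration)=1421
  classical: ids {25, 30} → SUM(duration)=497
  rap: ids {16, 27} → SUM(duration)=575
  rock: ids {15, 28, 34, 37, 39, 43} → SUM(duration)=1118

blues | 1421 ; classical | 497 ; rap | 575 ; rock | 1118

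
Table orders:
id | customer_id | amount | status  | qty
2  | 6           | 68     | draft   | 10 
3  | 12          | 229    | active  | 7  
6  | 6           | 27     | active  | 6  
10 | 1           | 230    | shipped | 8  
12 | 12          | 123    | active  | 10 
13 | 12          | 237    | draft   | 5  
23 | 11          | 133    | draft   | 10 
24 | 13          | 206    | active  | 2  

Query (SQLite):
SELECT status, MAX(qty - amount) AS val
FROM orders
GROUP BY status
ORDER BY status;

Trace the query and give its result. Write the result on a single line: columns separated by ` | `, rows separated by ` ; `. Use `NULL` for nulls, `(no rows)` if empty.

For each row compute qty - amount.
Group by status; take MAX of the expression per group.
  active: ids {3, 6, 12, 24} → MAX(qty - amount)=-21
  draft: ids {2, 13, 23} → MAX(qty - amount)=-58
  shipped: ids {10} → MAX(qty - amount)=-222

active | -21 ; draft | -58 ; shipped | -222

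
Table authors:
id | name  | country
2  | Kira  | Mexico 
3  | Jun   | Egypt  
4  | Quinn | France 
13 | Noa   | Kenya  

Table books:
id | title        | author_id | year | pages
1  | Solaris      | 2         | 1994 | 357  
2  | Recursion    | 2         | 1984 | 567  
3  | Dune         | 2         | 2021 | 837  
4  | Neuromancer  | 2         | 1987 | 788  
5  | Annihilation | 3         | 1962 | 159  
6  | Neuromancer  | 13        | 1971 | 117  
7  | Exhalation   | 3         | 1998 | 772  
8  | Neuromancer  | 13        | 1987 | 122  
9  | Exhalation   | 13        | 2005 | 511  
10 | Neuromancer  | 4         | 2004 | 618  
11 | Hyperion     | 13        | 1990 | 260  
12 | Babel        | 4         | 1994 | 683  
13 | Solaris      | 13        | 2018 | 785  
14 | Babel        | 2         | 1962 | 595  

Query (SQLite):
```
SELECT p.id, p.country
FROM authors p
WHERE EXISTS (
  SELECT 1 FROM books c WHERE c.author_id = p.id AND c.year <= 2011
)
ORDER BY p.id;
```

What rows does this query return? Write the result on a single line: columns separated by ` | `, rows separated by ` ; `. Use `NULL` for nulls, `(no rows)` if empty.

2 | Mexico ; 3 | Egypt ; 4 | France ; 13 | Kenya

For each authors row, check whether any books with matching author_id has year <= 2011.
Keep rows where that is true.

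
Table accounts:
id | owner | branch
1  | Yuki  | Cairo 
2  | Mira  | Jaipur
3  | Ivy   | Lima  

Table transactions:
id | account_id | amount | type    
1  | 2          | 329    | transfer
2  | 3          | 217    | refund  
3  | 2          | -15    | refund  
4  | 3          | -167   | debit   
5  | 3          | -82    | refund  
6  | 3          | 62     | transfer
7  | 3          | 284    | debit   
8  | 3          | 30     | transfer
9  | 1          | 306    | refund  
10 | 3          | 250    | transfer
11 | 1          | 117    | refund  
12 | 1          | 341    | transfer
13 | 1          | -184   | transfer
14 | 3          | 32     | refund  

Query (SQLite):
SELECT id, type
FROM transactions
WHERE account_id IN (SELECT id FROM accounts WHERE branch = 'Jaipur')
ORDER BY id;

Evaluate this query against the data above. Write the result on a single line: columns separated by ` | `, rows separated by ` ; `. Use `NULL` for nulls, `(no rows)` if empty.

1 | transfer ; 3 | refund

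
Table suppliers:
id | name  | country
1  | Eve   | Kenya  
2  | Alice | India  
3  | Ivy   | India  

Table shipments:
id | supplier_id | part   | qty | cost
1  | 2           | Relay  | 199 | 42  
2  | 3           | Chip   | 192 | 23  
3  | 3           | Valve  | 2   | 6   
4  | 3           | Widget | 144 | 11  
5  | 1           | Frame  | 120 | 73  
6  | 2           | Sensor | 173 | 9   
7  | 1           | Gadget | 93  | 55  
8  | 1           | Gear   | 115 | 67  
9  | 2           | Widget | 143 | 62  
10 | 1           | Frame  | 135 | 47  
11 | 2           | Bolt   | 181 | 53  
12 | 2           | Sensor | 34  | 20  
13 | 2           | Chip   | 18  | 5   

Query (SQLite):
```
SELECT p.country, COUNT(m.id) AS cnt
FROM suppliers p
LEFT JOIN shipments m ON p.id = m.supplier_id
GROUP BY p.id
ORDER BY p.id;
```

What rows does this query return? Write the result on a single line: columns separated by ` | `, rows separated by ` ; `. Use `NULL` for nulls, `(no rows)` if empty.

Kenya | 4 ; India | 6 ; India | 3

LEFT JOIN keeps every suppliers row; unmatched ones get NULL for shipments columns.
Group by suppliers.id and compute COUNT(m.id). COUNT(col) of an all-NULL group is 0.
  1: ids {5, 7, 8, 10} → COUNT(m.id)=4
  2: ids {1, 6, 9, 11, 12, 13} → COUNT(m.id)=6
  3: ids {2, 3, 4} → COUNT(m.id)=3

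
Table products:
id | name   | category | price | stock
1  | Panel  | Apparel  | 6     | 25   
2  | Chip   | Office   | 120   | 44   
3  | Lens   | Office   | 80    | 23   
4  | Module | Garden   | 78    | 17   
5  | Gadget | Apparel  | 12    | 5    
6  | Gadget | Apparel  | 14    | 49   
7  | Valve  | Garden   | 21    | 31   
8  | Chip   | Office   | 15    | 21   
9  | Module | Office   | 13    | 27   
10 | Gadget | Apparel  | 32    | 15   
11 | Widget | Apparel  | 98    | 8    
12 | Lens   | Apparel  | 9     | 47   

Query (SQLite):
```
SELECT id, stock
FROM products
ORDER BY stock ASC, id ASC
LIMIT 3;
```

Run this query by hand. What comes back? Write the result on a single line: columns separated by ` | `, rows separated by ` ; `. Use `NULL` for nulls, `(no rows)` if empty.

5 | 5 ; 11 | 8 ; 10 | 15

Sort by stock asc, tiebreak id asc: (5, id=5), (8, id=11), (15, id=10), (17, id=4), (21, id=8), (23, id=3) …. Take first 3.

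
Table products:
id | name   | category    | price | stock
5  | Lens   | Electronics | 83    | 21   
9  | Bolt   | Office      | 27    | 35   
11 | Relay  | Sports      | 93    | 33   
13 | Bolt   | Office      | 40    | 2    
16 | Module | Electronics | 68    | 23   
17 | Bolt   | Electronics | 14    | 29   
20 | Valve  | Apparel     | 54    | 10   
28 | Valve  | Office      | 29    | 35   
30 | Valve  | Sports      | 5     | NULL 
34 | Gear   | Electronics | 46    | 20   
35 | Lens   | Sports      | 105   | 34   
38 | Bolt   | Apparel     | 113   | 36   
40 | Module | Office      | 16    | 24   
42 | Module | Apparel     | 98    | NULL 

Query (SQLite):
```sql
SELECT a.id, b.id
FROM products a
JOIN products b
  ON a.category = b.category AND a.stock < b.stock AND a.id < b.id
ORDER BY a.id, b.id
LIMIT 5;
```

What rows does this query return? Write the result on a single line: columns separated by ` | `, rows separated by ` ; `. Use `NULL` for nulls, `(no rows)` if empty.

5 | 16 ; 5 | 17 ; 11 | 35 ; 13 | 28 ; 13 | 40

Pairs (a,b) with same category, a.stock < b.stock, a.id < b.id.
category groups: Apparel:{20,38,42} Electronics:{5,16,17,34} Office:{9,13,28,40} Sports:{11,30,35}
Ordered by (a.id, b.id); first 5.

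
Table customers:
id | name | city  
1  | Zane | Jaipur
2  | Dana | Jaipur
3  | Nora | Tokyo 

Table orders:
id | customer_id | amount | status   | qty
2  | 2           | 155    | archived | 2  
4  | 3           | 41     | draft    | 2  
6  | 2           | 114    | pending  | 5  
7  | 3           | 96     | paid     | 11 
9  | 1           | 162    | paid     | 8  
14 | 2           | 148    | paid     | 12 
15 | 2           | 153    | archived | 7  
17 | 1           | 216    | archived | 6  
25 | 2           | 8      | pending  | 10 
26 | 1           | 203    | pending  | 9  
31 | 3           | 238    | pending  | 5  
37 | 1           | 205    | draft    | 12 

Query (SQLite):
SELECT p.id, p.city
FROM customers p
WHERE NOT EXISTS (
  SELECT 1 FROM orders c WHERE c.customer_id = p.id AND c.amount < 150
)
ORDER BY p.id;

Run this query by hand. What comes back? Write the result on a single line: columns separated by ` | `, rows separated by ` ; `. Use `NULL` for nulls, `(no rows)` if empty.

For each customers row, check whether any orders with matching customer_id has amount < 150.
Keep rows where that is false.

1 | Jaipur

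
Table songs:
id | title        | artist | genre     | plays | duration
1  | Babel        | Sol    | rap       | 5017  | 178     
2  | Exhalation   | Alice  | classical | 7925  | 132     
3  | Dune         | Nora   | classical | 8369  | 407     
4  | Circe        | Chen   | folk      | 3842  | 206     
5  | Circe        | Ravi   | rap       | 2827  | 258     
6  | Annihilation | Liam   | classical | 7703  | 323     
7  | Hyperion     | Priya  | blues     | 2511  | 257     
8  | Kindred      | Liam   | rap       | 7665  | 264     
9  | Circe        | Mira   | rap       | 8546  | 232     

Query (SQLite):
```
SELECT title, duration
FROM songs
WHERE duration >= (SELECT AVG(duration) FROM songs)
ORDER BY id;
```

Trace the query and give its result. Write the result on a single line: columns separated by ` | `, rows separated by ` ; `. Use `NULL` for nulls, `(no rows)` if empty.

Scalar subquery: AVG(duration) over all songs rows = 250.777778 (≈; comparison uses full precision).
Keep rows where duration >= that value.

Dune | 407 ; Circe | 258 ; Annihilation | 323 ; Hyperion | 257 ; Kindred | 264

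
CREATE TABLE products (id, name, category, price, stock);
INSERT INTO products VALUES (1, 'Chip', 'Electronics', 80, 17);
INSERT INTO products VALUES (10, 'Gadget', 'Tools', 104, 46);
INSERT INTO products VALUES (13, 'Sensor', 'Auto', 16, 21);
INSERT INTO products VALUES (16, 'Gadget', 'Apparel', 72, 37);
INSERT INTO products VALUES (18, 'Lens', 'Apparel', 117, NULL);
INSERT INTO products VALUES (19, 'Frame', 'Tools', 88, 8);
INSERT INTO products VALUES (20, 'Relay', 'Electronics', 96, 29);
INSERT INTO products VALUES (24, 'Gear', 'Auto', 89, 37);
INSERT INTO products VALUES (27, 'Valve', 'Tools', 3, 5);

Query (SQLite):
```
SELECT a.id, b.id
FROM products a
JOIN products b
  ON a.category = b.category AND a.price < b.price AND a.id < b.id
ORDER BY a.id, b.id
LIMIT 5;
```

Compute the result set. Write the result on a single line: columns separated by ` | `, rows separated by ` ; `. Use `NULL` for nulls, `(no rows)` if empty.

Pairs (a,b) with same category, a.price < b.price, a.id < b.id.
category groups: Apparel:{16,18} Auto:{13,24} Electronics:{1,20} Tools:{10,19,27}
Ordered by (a.id, b.id); first 5.

1 | 20 ; 13 | 24 ; 16 | 18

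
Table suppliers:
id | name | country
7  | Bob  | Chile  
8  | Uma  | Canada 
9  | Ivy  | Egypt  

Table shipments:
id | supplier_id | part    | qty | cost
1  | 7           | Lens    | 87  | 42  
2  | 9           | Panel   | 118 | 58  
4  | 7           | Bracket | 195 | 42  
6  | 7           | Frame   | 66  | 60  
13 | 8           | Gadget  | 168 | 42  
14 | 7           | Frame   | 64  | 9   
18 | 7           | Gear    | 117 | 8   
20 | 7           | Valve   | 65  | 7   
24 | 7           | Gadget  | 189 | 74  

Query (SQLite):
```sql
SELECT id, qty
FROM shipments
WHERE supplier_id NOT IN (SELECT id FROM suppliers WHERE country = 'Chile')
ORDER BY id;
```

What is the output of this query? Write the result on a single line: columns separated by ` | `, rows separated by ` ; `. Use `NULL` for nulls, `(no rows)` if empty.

2 | 118 ; 13 | 168

Inner query: suppliers.id where country = 'Chile'.
Outer: keep shipments rows whose supplier_id is not in that set.
Inner query → {7}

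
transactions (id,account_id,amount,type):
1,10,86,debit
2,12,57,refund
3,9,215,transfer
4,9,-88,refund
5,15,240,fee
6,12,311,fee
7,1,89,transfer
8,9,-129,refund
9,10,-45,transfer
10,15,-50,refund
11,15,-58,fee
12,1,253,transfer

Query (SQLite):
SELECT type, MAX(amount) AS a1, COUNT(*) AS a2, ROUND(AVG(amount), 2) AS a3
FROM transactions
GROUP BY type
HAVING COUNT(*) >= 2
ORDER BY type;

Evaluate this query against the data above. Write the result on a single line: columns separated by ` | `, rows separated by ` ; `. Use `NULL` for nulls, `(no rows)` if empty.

fee | 311 | 3 | 164.33 ; refund | 57 | 4 | -52.5 ; transfer | 253 | 4 | 128

Group transactions by type.
Per group compute: MAX(amount), COUNT(*), ROUND(AVG(amount), 2).
HAVING: drop groups with fewer than 2 rows.
  debit: ids {1} → MAX(amount)=86, COUNT(*)=1, ROUND(AVG(amount), 2)=86
  fee: ids {5, 6, 11} → MAX(amount)=311, COUNT(*)=3, ROUND(AVG(amount), 2)=164.33
  refund: ids {2, 4, 8, 10} → MAX(amount)=57, COUNT(*)=4, ROUND(AVG(amount), 2)=-52.5
  transfer: ids {3, 7, 9, 12} → MAX(amount)=253, COUNT(*)=4, ROUND(AVG(amount), 2)=128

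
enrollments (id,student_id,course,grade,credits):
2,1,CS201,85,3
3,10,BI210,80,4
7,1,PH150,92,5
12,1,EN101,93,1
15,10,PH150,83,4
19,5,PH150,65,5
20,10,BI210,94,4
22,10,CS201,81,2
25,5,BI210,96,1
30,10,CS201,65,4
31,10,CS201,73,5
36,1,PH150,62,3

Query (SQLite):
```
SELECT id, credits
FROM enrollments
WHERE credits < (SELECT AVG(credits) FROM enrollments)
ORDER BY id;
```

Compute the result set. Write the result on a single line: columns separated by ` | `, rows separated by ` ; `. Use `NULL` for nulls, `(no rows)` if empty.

2 | 3 ; 12 | 1 ; 22 | 2 ; 25 | 1 ; 36 | 3

Scalar subquery: AVG(credits) over all enrollments rows = 3.416667 (≈; comparison uses full precision).
Keep rows where credits < that value.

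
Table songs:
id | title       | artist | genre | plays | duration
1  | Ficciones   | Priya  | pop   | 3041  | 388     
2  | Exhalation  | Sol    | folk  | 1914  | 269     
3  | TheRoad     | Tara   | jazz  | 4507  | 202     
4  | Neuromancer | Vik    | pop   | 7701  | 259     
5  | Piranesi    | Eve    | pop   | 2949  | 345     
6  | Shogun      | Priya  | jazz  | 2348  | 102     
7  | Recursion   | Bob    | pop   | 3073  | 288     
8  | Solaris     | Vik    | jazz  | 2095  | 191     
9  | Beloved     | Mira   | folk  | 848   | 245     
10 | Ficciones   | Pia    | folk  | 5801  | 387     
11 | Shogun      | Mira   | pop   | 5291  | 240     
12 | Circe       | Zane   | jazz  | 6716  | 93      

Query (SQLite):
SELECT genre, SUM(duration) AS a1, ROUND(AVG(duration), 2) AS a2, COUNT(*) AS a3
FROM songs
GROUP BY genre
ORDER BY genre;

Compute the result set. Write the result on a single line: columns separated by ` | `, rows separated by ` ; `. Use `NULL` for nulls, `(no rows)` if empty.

folk | 901 | 300.33 | 3 ; jazz | 588 | 147 | 4 ; pop | 1520 | 304 | 5

Group songs by genre.
Per group compute: SUM(duration), ROUND(AVG(duration), 2), COUNT(*).
  folk: ids {2, 9, 10} → SUM(duration)=901, ROUND(AVG(duration), 2)=300.33, COUNT(*)=3
  jazz: ids {3, 6, 8, 12} → SUM(duration)=588, ROUND(AVG(duration), 2)=147, COUNT(*)=4
  pop: ids {1, 4, 5, 7, 11} → SUM(duration)=1520, ROUND(AVG(duration), 2)=304, COUNT(*)=5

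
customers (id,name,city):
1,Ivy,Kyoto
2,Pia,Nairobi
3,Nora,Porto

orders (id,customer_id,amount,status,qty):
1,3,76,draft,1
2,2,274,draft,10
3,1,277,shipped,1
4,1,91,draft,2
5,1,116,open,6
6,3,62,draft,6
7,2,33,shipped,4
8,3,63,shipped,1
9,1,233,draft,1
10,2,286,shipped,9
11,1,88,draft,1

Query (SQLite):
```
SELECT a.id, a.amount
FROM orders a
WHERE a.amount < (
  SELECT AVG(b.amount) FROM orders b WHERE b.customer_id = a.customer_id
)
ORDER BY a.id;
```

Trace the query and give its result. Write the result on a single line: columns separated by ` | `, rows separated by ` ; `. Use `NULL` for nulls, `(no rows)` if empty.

For each orders row a, compute AVG(amount) over rows sharing a.customer_id.
Keep row a if a.amount < that per-group AVG.
  customer_id=1: AVG(amount) = 161.0
  customer_id=2: AVG(amount) = 197.666667
  customer_id=3: AVG(amount) = 67.0

4 | 91 ; 5 | 116 ; 6 | 62 ; 7 | 33 ; 8 | 63 ; 11 | 88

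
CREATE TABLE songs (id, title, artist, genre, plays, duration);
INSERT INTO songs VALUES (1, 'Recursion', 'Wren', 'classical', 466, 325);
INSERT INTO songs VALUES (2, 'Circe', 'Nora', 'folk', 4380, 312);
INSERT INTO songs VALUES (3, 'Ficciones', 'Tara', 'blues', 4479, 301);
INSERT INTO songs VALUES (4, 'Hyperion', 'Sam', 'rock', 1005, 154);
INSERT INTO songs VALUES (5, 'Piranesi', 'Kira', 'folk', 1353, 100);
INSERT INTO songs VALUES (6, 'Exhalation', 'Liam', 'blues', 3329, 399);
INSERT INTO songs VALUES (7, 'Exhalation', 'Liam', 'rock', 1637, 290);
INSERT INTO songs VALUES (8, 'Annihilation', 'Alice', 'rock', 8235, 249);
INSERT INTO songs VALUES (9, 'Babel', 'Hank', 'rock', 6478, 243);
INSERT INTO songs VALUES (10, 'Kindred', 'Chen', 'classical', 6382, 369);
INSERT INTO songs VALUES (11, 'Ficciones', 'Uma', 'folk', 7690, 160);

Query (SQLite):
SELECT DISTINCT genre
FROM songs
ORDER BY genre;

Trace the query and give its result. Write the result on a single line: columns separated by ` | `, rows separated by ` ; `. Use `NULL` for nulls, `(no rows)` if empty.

blues ; classical ; folk ; rock

Collect distinct genre values from songs.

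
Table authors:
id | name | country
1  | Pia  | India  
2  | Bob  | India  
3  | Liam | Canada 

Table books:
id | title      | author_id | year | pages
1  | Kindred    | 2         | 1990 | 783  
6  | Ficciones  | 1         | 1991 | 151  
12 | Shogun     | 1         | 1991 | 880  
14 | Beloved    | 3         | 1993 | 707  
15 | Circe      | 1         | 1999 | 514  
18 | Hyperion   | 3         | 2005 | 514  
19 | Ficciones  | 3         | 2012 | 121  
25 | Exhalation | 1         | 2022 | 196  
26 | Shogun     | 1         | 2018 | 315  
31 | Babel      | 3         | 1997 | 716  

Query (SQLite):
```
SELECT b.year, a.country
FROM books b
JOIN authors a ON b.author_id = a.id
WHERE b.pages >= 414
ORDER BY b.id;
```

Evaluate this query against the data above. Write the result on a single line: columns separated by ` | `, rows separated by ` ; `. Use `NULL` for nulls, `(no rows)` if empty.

1990 | India ; 1991 | India ; 1993 | Canada ; 1999 | India ; 2005 | Canada ; 1997 | Canada

Each books row matches the authors row where author_id = authors.id.
Then keep rows with b.pages >= 414.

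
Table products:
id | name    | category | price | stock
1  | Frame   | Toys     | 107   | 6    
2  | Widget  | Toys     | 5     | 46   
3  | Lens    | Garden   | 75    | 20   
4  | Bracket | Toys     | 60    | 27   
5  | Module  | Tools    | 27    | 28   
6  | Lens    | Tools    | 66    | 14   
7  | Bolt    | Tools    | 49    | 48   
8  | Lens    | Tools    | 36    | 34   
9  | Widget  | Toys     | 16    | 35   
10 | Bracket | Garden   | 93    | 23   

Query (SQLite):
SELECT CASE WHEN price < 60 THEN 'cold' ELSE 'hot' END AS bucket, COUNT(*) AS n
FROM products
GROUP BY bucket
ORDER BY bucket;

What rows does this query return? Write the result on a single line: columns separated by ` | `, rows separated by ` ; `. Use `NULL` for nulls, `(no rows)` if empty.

cold | 5 ; hot | 5

Bucket rows by price < 60 → 'cold' else 'hot'; count each bucket.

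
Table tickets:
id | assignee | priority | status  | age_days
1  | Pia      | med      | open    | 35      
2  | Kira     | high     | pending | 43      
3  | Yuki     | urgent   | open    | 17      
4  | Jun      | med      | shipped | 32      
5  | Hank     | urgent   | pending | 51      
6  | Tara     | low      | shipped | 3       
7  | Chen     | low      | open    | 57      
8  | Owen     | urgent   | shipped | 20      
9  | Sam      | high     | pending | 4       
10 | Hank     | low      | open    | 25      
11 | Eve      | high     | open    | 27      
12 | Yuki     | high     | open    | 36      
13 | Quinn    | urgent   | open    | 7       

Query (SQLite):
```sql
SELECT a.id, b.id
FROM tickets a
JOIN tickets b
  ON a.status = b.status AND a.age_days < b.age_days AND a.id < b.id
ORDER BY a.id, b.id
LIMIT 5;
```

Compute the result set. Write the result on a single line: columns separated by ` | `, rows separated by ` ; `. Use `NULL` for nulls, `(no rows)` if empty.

Pairs (a,b) with same status, a.age_days < b.age_days, a.id < b.id.
status groups: open:{1,3,7,10,11,12,13} pending:{2,5,9} shipped:{4,6,8}
Ordered by (a.id, b.id); first 5.

1 | 7 ; 1 | 12 ; 2 | 5 ; 3 | 7 ; 3 | 10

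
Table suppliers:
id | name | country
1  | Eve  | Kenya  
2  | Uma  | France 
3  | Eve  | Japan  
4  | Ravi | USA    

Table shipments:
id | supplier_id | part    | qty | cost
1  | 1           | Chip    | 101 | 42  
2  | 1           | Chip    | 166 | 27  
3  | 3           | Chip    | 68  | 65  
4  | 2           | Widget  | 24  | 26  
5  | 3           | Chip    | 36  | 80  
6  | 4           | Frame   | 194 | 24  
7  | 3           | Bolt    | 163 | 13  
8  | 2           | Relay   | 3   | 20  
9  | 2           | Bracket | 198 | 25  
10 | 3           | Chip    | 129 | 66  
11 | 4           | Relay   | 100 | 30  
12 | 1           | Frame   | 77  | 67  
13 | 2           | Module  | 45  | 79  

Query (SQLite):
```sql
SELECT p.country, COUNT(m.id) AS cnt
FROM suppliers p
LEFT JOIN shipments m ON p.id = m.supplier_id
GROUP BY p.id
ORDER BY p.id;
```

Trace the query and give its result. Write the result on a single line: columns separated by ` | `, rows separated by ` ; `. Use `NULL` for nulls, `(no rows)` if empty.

LEFT JOIN keeps every suppliers row; unmatched ones get NULL for shipments columns.
Group by suppliers.id and compute COUNT(m.id). COUNT(col) of an all-NULL group is 0.
  1: ids {1, 2, 12} → COUNT(m.id)=3
  2: ids {4, 8, 9, 13} → COUNT(m.id)=4
  3: ids {3, 5, 7, 10} → COUNT(m.id)=4
  4: ids {6, 11} → COUNT(m.id)=2

Kenya | 3 ; France | 4 ; Japan | 4 ; USA | 2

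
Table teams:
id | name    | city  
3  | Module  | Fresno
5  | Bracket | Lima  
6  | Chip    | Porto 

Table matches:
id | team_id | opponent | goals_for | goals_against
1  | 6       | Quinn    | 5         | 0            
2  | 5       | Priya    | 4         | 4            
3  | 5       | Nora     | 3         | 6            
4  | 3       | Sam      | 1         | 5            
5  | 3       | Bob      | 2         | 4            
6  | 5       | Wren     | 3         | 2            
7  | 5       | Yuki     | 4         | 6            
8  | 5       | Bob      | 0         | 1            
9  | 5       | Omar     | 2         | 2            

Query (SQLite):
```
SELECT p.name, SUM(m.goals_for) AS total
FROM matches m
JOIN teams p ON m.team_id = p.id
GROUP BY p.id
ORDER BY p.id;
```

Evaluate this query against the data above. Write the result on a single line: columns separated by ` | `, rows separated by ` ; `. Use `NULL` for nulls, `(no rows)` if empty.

Join each matches row to its teams via team_id.
Group joined rows by teams.id; compute SUM(m.goals_for) per group.
  3: ids {4, 5} → SUM(m.goals_for)=3
  5: ids {2, 3, 6, 7, 8, 9} → SUM(m.goals_for)=16
  6: ids {1} → SUM(m.goals_for)=5

Module | 3 ; Bracket | 16 ; Chip | 5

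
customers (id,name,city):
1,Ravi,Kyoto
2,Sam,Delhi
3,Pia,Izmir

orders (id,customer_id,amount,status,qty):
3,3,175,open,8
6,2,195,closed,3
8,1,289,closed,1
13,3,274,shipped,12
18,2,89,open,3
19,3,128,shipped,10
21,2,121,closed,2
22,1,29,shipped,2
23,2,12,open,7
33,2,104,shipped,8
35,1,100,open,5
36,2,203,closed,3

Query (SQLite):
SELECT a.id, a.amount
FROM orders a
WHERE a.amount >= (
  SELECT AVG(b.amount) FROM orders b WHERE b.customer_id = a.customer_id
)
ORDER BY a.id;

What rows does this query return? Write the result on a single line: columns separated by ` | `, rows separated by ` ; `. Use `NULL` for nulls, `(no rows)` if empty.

For each orders row a, compute AVG(amount) over rows sharing a.customer_id.
Keep row a if a.amount >= that per-group AVG.
  customer_id=1: AVG(amount) = 139.333333
  customer_id=2: AVG(amount) = 120.666667
  customer_id=3: AVG(amount) = 192.333333

6 | 195 ; 8 | 289 ; 13 | 274 ; 21 | 121 ; 36 | 203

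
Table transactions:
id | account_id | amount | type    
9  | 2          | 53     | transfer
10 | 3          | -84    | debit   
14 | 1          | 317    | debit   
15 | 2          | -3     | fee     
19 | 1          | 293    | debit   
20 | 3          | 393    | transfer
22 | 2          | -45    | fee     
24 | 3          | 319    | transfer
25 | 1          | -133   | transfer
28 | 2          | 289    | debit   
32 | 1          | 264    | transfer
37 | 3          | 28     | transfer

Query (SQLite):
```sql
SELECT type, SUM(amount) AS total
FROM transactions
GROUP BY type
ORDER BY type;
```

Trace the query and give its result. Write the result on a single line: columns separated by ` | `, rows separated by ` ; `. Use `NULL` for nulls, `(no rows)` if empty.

debit | 815 ; fee | -48 ; transfer | 924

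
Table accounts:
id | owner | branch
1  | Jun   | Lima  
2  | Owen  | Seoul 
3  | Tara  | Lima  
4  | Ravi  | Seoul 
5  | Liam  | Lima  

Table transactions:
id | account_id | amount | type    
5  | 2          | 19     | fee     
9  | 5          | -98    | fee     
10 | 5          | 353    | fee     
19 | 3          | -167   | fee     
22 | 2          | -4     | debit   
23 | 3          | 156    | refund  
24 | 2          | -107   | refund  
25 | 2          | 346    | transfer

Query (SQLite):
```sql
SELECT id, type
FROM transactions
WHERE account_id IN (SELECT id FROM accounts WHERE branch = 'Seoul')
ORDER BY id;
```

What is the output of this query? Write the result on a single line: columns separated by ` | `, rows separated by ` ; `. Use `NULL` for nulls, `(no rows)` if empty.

5 | fee ; 22 | debit ; 24 | refund ; 25 | transfer

Inner query: accounts.id where branch = 'Seoul'.
Outer: keep transactions rows whose account_id is in that set.
Inner query → {2, 4}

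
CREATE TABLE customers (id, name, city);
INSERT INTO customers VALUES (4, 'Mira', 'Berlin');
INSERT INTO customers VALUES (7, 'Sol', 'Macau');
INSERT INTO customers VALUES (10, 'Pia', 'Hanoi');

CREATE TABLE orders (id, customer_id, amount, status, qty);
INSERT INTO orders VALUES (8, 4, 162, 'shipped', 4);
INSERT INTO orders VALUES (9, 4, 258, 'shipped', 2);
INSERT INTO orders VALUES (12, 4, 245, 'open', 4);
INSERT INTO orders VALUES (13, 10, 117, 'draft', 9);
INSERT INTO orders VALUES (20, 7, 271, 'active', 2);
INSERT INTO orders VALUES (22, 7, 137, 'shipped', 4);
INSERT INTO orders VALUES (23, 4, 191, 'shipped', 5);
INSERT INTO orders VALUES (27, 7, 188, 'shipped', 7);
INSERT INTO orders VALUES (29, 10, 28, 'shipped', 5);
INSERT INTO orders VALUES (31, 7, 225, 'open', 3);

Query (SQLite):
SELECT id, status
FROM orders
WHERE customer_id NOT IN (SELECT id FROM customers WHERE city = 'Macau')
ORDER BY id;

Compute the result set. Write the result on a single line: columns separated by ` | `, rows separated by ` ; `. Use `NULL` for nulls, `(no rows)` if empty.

Inner query: customers.id where city = 'Macau'.
Outer: keep orders rows whose customer_id is not in that set.
Inner query → {7}

8 | shipped ; 9 | shipped ; 12 | open ; 13 | draft ; 23 | shipped ; 29 | shipped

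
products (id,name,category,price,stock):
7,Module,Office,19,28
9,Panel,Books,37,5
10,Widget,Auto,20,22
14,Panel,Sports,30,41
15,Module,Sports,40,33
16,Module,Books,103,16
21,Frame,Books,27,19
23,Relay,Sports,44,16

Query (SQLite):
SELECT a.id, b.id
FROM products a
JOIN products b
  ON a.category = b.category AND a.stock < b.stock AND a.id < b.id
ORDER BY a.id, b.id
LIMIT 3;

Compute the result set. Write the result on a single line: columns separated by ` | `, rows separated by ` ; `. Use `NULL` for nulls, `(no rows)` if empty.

9 | 16 ; 9 | 21 ; 16 | 21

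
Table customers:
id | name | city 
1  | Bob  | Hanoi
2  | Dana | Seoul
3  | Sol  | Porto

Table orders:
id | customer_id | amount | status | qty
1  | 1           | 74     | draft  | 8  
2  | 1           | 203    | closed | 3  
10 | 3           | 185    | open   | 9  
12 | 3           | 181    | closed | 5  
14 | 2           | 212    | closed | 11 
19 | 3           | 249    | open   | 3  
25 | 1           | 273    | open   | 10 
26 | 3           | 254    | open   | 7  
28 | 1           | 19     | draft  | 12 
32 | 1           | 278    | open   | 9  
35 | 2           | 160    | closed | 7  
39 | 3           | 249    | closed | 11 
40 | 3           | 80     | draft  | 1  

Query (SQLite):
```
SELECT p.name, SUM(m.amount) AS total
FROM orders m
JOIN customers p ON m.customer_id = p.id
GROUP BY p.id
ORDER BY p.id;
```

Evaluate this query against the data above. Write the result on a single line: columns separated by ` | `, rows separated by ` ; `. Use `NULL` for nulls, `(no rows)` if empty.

Join each orders row to its customers via customer_id.
Group joined rows by customers.id; compute SUM(m.amount) per group.
  1: ids {1, 2, 25, 28, 32} → SUM(m.amount)=847
  2: ids {14, 35} → SUM(m.amount)=372
  3: ids {10, 12, 19, 26, 39, 40} → SUM(m.amount)=1198

Bob | 847 ; Dana | 372 ; Sol | 1198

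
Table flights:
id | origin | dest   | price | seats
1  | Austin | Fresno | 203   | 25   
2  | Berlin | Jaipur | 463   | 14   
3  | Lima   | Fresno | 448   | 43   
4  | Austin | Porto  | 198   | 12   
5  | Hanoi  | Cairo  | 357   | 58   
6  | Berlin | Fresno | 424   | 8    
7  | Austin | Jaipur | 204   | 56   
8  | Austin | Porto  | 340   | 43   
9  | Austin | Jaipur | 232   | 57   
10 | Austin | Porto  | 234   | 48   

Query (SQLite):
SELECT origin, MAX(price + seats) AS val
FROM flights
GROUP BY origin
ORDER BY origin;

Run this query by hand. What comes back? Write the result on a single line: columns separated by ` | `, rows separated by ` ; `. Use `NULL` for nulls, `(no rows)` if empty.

Austin | 383 ; Berlin | 477 ; Hanoi | 415 ; Lima | 491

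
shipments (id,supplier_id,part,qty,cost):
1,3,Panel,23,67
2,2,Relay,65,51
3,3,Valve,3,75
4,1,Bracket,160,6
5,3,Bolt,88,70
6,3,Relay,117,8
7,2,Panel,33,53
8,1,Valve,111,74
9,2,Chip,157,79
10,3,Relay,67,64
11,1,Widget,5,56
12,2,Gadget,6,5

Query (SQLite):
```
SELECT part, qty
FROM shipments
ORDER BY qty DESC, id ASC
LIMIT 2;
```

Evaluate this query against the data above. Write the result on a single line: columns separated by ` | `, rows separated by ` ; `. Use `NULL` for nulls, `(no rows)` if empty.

Bracket | 160 ; Chip | 157

Sort by qty desc, tiebreak id asc: (160, id=4), (157, id=9), (117, id=6), (111, id=8), (88, id=5) …. Take first 2.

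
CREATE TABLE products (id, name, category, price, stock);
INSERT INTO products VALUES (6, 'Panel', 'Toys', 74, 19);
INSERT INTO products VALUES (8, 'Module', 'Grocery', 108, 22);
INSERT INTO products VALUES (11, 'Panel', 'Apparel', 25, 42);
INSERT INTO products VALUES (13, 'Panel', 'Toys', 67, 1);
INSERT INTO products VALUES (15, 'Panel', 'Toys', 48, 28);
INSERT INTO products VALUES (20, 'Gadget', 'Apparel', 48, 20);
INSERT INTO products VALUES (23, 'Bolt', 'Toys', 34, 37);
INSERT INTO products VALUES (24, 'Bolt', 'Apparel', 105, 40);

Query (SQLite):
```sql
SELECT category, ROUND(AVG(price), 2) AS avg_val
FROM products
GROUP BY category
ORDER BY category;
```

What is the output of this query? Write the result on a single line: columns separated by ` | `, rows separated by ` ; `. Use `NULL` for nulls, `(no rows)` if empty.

Apparel | 59.33 ; Grocery | 108 ; Toys | 55.75

Partition products by category; compute ROUND(AVG(price), 2) within each group.
  Apparel: ids {11, 20, 24} → ROUND(AVG(price), 2)=59.33
  Grocery: ids {8} → ROUND(AVG(price), 2)=108
  Toys: ids {6, 13, 15, 23} → ROUND(AVG(price), 2)=55.75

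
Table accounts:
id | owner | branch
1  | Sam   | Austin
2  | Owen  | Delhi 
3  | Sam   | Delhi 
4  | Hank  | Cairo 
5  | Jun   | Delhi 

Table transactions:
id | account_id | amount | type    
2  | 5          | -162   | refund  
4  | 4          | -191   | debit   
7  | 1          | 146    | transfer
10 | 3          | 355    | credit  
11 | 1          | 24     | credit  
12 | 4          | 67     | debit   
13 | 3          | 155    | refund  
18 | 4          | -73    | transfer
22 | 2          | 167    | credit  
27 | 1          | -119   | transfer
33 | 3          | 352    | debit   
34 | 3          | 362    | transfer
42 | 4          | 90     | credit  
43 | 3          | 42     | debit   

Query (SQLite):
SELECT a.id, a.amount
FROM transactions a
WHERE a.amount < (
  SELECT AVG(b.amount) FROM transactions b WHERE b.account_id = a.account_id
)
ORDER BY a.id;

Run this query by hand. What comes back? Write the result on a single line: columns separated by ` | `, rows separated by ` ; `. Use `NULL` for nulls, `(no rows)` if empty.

For each transactions row a, compute AVG(amount) over rows sharing a.account_id.
Keep row a if a.amount < that per-group AVG.
  account_id=1: AVG(amount) = 17.0
  account_id=2: AVG(amount) = 167.0
  account_id=3: AVG(amount) = 253.2
  account_id=4: AVG(amount) = -26.75
  account_id=5: AVG(amount) = -162.0

4 | -191 ; 13 | 155 ; 18 | -73 ; 27 | -119 ; 43 | 42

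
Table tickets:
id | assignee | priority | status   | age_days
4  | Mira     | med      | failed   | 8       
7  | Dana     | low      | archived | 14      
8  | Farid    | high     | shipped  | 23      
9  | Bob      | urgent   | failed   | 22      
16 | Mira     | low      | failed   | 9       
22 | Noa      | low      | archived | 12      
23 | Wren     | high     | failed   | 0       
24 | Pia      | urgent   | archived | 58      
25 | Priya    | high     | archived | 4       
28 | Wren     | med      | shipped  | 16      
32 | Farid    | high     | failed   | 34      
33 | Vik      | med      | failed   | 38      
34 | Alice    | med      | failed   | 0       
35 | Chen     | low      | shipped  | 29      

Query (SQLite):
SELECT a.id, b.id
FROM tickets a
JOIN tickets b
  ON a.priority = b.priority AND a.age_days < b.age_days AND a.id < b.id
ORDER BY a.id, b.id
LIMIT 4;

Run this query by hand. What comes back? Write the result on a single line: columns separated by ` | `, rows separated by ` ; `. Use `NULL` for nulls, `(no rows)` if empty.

4 | 28 ; 4 | 33 ; 7 | 35 ; 8 | 32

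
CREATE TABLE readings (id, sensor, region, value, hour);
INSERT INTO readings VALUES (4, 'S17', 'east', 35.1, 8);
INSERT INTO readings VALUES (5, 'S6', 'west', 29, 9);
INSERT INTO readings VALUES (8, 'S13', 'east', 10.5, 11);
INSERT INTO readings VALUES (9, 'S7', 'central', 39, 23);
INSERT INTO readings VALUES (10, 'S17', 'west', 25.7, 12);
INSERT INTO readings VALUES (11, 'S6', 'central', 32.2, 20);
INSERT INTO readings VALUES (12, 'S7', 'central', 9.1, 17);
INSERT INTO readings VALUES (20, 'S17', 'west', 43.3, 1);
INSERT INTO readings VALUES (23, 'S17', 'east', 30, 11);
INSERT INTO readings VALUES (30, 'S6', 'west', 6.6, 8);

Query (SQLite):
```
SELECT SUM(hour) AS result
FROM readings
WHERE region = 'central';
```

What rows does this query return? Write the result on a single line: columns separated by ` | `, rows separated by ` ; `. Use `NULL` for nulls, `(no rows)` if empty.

60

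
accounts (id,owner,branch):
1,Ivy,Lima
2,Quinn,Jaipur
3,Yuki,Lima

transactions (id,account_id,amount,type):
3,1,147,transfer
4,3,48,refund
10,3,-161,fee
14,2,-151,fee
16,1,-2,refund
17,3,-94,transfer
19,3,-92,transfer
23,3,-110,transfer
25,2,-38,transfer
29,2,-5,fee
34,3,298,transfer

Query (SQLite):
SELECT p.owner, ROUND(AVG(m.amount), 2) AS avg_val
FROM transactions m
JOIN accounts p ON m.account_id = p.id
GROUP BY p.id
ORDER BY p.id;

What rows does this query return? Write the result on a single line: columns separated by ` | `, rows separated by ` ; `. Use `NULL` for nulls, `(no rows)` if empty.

Join each transactions row to its accounts via account_id.
Group joined rows by accounts.id; compute ROUND(AVG(m.amount), 2) per group.
  1: ids {3, 16} → ROUND(AVG(m.amount), 2)=72.5
  2: ids {14, 25, 29} → ROUND(AVG(m.amount), 2)=-64.67
  3: ids {4, 10, 17, 19, 23, 34} → ROUND(AVG(m.amount), 2)=-18.5

Ivy | 72.5 ; Quinn | -64.67 ; Yuki | -18.5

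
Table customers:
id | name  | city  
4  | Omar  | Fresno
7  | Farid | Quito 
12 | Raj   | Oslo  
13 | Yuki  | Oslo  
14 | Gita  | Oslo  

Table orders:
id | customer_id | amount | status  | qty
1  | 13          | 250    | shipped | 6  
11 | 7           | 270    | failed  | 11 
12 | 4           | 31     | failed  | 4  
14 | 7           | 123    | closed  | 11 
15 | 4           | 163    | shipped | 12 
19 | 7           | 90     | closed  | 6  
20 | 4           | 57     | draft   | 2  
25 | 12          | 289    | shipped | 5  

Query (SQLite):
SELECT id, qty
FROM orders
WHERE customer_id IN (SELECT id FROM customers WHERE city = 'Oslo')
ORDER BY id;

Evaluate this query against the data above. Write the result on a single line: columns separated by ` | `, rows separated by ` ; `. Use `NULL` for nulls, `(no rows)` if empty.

Inner query: customers.id where city = 'Oslo'.
Outer: keep orders rows whose customer_id is in that set.
Inner query → {12, 13, 14}

1 | 6 ; 25 | 5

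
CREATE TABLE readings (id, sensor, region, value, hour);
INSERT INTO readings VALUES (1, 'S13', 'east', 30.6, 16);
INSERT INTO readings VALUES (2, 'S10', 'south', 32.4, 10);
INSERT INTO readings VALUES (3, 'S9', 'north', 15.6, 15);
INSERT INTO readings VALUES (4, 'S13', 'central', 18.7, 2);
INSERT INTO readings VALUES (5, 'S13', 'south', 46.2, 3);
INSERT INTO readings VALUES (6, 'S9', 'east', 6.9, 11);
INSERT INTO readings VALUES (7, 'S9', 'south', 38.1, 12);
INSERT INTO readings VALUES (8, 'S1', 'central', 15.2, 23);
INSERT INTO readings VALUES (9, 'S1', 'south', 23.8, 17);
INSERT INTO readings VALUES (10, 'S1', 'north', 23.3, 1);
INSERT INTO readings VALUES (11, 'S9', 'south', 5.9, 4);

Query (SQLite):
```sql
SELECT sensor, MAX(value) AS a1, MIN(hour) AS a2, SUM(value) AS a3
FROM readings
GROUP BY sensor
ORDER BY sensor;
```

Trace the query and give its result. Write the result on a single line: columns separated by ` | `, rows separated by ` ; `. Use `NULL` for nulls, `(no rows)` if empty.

Group readings by sensor.
Per group compute: MAX(value), MIN(hour), SUM(value).
  S1: ids {8, 9, 10} → MAX(value)=23.8, MIN(hour)=1, SUM(value)=62.3
  S10: ids {2} → MAX(value)=32.4, MIN(hour)=10, SUM(value)=32.4
  S13: ids {1, 4, 5} → MAX(value)=46.2, MIN(hour)=2, SUM(value)=95.5
  S9: ids {3, 6, 7, 11} → MAX(value)=38.1, MIN(hour)=4, SUM(value)=66.5

S1 | 23.8 | 1 | 62.3 ; S10 | 32.4 | 10 | 32.4 ; S13 | 46.2 | 2 | 95.5 ; S9 | 38.1 | 4 | 66.5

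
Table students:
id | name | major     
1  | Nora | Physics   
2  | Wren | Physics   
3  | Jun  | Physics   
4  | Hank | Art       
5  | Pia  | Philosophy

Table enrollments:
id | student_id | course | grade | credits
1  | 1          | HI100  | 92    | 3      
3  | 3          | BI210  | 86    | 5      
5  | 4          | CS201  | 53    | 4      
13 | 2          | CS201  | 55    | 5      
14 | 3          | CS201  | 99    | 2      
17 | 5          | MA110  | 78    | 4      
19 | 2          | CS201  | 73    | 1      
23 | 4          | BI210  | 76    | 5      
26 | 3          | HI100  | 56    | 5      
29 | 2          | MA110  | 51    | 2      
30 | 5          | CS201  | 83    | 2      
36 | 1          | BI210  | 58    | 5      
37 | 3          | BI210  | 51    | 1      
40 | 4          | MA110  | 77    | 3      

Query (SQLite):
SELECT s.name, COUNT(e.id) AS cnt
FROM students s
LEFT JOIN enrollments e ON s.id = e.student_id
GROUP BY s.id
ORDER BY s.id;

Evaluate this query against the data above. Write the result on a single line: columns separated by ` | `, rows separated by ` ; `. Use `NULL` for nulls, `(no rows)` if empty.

LEFT JOIN keeps every students row; unmatched ones get NULL for enrollments columns.
Group by students.id and compute COUNT(e.id). COUNT(col) of an all-NULL group is 0.
  1: ids {1, 36} → COUNT(e.id)=2
  2: ids {13, 19, 29} → COUNT(e.id)=3
  3: ids {3, 14, 26, 37} → COUNT(e.id)=4
  4: ids {5, 23, 40} → COUNT(e.id)=3
  5: ids {17, 30} → COUNT(e.id)=2

Nora | 2 ; Wren | 3 ; Jun | 4 ; Hank | 3 ; Pia | 2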